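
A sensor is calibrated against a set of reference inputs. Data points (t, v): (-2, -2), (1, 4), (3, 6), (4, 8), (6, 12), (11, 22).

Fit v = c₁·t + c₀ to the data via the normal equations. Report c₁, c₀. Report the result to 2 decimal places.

From the data, Σt·t = 187, Σt = 23, Σ1 = 6.
For Mᵀv: Σt·v = 372, Σv = 50.
MᵀM·[c₁, c₀]ᵀ = Mᵀv becomes [[187, 23]; [23, 6]]·[c₁, c₀]ᵀ = [372, 50]ᵀ.
Δ = 187·6 − 23² = 593.
c₁ = (372·6 − 23·50)/593 = 1082/593; c₀ = (187·50 − 23·372)/593 = 794/593.

c₁ = 1.82, c₀ = 1.34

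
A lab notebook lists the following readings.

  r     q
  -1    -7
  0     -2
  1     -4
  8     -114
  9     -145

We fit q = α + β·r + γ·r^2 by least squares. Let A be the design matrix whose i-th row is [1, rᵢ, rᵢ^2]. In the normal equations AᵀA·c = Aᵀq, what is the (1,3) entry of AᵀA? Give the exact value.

147

Row 1 ↔ basis 1, column 3 ↔ basis r^2, so (AᵀA)_{1,3} = Σᵢ r^2 = (1)·(1) + (1)·(0) + (1)·(1) + (1)·(64) + (1)·(81) = 147.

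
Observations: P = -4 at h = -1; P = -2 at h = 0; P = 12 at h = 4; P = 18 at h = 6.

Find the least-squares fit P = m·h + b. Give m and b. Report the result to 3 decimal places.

m = 3.237, b = -1.282

From the data, Σh·h = 53, Σh = 9, Σ1 = 4.
And Σh·P = 160, ΣP = 24.
AᵀA·[m, b]ᵀ = AᵀP becomes [[53, 9]; [9, 4]]·[m, b]ᵀ = [160, 24]ᵀ.
Eliminating b: 4·(row 1) − 9·(row 2) gives 131·m = 4·160 − 9·24 = 424, so m = 424/131.
Then b = (24 − 9·(424/131))/4 = -168/131.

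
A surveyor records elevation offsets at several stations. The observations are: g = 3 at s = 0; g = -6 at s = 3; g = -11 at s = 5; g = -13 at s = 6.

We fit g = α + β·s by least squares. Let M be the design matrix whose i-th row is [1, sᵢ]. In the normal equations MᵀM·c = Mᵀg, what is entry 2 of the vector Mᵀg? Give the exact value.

Entry 2 ↔ basis s, so (Mᵀg)_{2} = Σᵢ (s)·gᵢ = (0)·(3) + (3)·(-6) + (5)·(-11) + (6)·(-13) = -151.

-151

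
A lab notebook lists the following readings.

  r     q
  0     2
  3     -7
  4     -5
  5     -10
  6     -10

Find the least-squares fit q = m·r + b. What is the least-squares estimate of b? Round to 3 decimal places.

b = 1.302

XᵀX·[m, b]ᵀ = Xᵀq reads: 86·m + 18·b = -151;  18·m + 5·b = -30.
(Σr·r = 86, Σr = 18, Σ1 = 5, Σr·q = -151, Σq = -30.)
det = 86·5 − 18² = 106.
m = ((-151)·5 − 18·(-30))/106 = -215/106; b = (86·(-30) − 18·(-151))/106 = 69/53.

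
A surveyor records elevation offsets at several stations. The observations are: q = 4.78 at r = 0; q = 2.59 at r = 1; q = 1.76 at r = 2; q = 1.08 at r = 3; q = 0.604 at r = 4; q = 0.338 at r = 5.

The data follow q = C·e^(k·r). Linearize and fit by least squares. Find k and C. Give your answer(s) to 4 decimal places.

k = -0.5172, C = 4.7330

Linearized form: ln q = k·r + ln C. From the 6 transformed points,
Σr = 15.0000, Σ(r)² = 55.0000, Σln q = 1.5695, Σr·ln q = -5.1271.
Equations: 55.0000·k + 15.0000·ln C = -5.1271;  15.0000·k + 6·ln C = 1.5695.
Slope k = (n·Σr·ln q − Σr·Σln q)/(n·Σ(r)² − (Σr)²) = (6·-5.1271 − 15.0000·1.5695)/105.0000 = -0.51719; ln C = (Σln q − k·Σr)/n = 1.55455, so C = exp(1.55455) = 4.73297.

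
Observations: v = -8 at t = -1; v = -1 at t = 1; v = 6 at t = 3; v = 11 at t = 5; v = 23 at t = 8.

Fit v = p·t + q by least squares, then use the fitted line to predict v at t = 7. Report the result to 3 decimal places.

v̂ = 19.033

Compute the Gram sums: Σt·t = 100, Σt = 16, Σ1 = 5.
Right-hand side: Σt·v = 264, Σv = 31.
So AᵀA·[p, q]ᵀ = Aᵀv: [[100, 16]; [16, 5]]·[p, q]ᵀ = [264, 31]ᵀ.
det = 100·5 − 16² = 244.
p = (264·5 − 16·31)/244 = 206/61; q = (100·31 − 16·264)/244 = -281/61.
At t = 7: v̂ = (206/61)·(7) + (-281/61)·(1) = 1161/61.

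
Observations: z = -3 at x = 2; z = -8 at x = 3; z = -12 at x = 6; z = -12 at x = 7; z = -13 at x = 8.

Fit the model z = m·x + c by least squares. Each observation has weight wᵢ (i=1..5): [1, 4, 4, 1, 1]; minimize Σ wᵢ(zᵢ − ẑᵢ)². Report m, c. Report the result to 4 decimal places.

m = -1.3843, c = -3.1485

Forming AᵀWA = [[297, 53]; [53, 11]] and AᵀWz = [-578, -108]ᵀ gives AᵀWA·[m, c]ᵀ = AᵀWz.
Determinant 297·11 − 53² = 458.
m = ((-578)·11 − 53·(-108))/458 = -317/229; c = (297·(-108) − 53·(-578))/458 = -721/229.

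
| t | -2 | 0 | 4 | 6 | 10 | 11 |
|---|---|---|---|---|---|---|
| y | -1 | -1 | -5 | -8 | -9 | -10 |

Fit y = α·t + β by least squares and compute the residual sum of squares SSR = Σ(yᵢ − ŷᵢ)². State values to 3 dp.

SSR = 3.795

The normal equations are: 277·α + 29·β = -266;  29·α + 6·β = -34.
Eliminating β: 6·(row 1) − 29·(row 2) gives 821·α = 6·(-266) − 29·(-34) = -610, so α = -610/821.
Then β = ((-34) − 29·(-610/821))/6 = -1704/821.
Residuals: -337/821, 883/821, 39/821, -1204/821, 415/821, 204/821; SSR = 3116/821.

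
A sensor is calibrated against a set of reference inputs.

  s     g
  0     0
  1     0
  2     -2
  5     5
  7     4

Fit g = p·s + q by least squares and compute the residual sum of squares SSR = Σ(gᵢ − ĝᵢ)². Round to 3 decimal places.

SSR = 12.141

The normal equations are: 79·p + 15·q = 49;  15·p + 5·q = 7.
(Σs·s = 79, Σs = 15, Σ1 = 5, Σs·g = 49, Σg = 7.)
Eliminating q: 5·(row 1) − 15·(row 2) gives 170·p = 5·49 − 15·7 = 140, so p = 14/17.
Then q = (7 − 15·(14/17))/5 = -91/85.
Residuals: 91/85, 21/85, -219/85, 166/85, -59/85; SSR = 1032/85.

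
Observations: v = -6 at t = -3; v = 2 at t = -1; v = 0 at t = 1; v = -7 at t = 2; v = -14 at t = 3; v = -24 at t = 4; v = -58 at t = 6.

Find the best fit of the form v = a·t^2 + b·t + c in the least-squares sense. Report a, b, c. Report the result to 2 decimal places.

a = -1.44, b = -1.32, c = 2.64

Setting ∂/∂a … = 0 gives: 1732·a + 288·b + 76·c = -2678;  288·a + 76·b + 12·c = -484;  76·a + 12·b + 7·c = -107.
Row-reducing yields a = -10687/7406, b = -212/161, c = 9771/3703.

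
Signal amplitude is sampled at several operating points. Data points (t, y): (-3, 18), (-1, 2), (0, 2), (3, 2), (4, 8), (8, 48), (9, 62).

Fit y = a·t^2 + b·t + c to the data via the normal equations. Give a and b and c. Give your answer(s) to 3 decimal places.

MᵀM·[a, b, c]ᵀ = Mᵀy reads: 11076·a + 1304·b + 180·c = 8404;  1304·a + 180·b + 20·c = 924;  180·a + 20·b + 7·c = 142.
(Σt^2·t^2 = 11076, Σt^2·t = 1304, Σt^2 = 180, Σt·t = 180, Σt = 20, Σ1 = 7, Σt^2·y = 8404, Σt·y = 924, Σy = 142.)
Row-reducing yields a = 76383/73703, b = -180059/73703, c = 45438/73703.

a = 1.036, b = -2.443, c = 0.617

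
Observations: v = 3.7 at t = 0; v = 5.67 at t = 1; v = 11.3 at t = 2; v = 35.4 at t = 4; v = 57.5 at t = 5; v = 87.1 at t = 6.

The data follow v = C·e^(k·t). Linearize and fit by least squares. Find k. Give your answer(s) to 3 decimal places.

k = 0.545

With ln vᵢ as the transformed response and tᵢ as the regressor:
Σt = 18.0000, Σ(t)² = 82.0000, Σln v = 17.5539, Σt·ln v = 67.9129.
Equations: 82.0000·k + 18.0000·ln C = 67.9129;  18.0000·k + 6·ln C = 17.5539.
Slope k = (n·Σt·ln v − Σt·Σln v)/(n·Σ(t)² − (Σt)²) = (6·67.9129 − 18.0000·17.5539)/168.0000 = 0.54469; ln C = (Σln v − k·Σt)/n = 1.29158.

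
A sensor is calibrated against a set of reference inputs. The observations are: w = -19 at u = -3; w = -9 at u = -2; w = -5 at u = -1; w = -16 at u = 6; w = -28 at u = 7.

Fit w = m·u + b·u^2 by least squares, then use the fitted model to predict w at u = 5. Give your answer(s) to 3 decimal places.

ŵ = -9.282

The normal system MᵀM·[m, b]ᵀ = Mᵀw is [[99, 523]; [523, 3795]]·[m, b]ᵀ = [-212, -2160]ᵀ.
Δ = 99·3795 − 523² = 102176.
m = ((-212)·3795 − 523·(-2160))/102176 = 81285/25544; b = (99·(-2160) − 523·(-212))/102176 = -25741/25544.
At u = 5: ŵ = (81285/25544)·(5) + (-25741/25544)·(25) = -59275/6386.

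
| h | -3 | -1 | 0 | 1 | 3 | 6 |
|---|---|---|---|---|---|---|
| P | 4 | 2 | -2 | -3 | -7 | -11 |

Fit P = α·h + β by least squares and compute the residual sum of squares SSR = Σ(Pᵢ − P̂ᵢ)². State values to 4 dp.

Compute the Gram sums: Σh·h = 56, Σh = 6, Σ1 = 6.
Right-hand side: Σh·P = -104, ΣP = -17.
det = 56·6 − 6² = 300.
α = ((-104)·6 − 6·(-17))/300 = -87/50; β = (56·(-17) − 6·(-104))/300 = -82/75.
Residuals: -19/150, 203/150, -68/75, -1/6, -103/150, 8/15; SSR = 259/75.

SSR = 3.4533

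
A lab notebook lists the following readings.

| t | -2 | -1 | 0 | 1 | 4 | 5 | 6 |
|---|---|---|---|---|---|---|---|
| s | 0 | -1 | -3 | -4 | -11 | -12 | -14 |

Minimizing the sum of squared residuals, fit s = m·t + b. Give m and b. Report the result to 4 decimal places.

m = -1.8252, b = -3.0388

Normal-equation sums: Σt·t = 83, Σt = 13, Σ1 = 7.
And Σt·s = -191, Σs = -45.
Normal equations: [[83, 13]; [13, 7]]·[m, b]ᵀ = [-191, -45]ᵀ.
Eliminating b: 7·(row 1) − 13·(row 2) gives 412·m = 7·(-191) − 13·(-45) = -752, so m = -188/103.
Then b = ((-45) − 13·(-188/103))/7 = -313/103.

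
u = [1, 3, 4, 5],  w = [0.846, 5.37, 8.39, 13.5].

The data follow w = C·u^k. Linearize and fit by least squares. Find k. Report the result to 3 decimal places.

Let Y = ln w. Fitting Y = k·ln u + ln C by least squares:
Σln u = 4.0943, Σ(ln u)² = 5.7191, Σln w = 6.2433, Σln u·ln w = 8.9841.
Equations: 5.7191·k + 4.0943·ln C = 8.9841;  4.0943·k + 4·ln C = 6.2433.
Δ = 5.7191·4 − (4.0943)² = 6.1125; k = (8.9841·4 − 4.0943·6.2433)/6.1125 = 1.69721, ln C = (5.7191·6.2433 − 4.0943·8.9841)/6.1125 = -0.17641.

k = 1.697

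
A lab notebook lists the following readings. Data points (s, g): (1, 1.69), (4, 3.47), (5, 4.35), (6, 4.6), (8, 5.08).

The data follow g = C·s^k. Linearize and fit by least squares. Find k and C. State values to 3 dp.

Linearized form: ln g = k·ln s + ln C. From the 5 transformed points,
Sums: Σln s = 6.8669, Σ(ln s)² = 12.0466, Σln g = 6.3904, Σln s·ln g = 10.2050.
Normal system: [[12.0466, 6.8669]; [6.8669, 5]]·[k, ln C]ᵀ = [10.2050, 6.3904]ᵀ.
Slope k = (n·Σln s·ln g − Σln s·Σln g)/(n·Σ(ln s)² − (Σln s)²) = (5·10.2050 − 6.8669·6.3904)/13.0781 = 0.54613; ln C = (Σln g − k·Σln s)/n = 0.52804, so C = exp(0.52804) = 1.69561.

k = 0.546, C = 1.696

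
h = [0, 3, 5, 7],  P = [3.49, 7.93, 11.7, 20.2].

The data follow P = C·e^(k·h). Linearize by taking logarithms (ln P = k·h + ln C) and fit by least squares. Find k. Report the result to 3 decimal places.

k = 0.247

Let Y = ln P. Fitting Y = k·h + ln C by least squares:
Σh = 15.0000, Σ(h)² = 83.0000, Σln P = 8.7858, Σh·ln P = 39.5497.
Equations: 83.0000·k + 15.0000·ln C = 39.5497;  15.0000·k + 4·ln C = 8.7858.
Δ = 83.0000·4 − (15.0000)² = 107.0000; k = (39.5497·4 − 15.0000·8.7858)/107.0000 = 0.24683, ln C = (83.0000·8.7858 − 15.0000·39.5497)/107.0000 = 1.27083.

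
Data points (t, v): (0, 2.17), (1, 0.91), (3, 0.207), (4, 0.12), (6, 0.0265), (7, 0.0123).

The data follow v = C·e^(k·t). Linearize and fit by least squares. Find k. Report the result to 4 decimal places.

k = -0.7258

Linearized form: ln v = k·t + ln C. From the 6 transformed points,
Σt = 21.0000, Σ(t)² = 111.0000, Σln v = -11.0437, Σt·ln v = -65.8712.
Equations: 111.0000·k + 21.0000·ln C = -65.8712;  21.0000·k + 6·ln C = -11.0437.
Δ = 111.0000·6 − (21.0000)² = 225.0000; k = (-65.8712·6 − 21.0000·-11.0437)/225.0000 = -0.72583, ln C = (111.0000·-11.0437 − 21.0000·-65.8712)/225.0000 = 0.69978.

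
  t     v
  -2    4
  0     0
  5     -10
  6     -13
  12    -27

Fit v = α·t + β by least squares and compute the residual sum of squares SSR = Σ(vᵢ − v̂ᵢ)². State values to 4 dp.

The normal system MᵀM·[α, β]ᵀ = Mᵀv is [[209, 21]; [21, 5]]·[α, β]ᵀ = [-460, -46]ᵀ.
Determinant 209·5 − 21² = 604.
α = ((-460)·5 − 21·(-46))/604 = -667/302; β = (209·(-46) − 21·(-460))/604 = 23/302.
Residuals: -149/302, -23/302, 146/151, 53/302, -173/302; SSR = 233/151.

SSR = 1.5430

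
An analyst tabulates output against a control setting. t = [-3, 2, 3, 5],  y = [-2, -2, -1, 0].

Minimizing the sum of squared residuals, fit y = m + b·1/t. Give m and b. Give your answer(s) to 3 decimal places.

XᵀX·[m, b]ᵀ = Xᵀy reads: 4·m + (7/10)·b = -5;  (7/10)·m + (461/900)·b = -2/3.
Determinant 4·(461/900) − (7/10)² = 1403/900.
m = ((-5)·(461/900) − (7/10)·(-2/3))/(1403/900) = -1885/1403; b = (4·(-2/3) − (7/10)·(-5))/(1403/900) = 750/1403.

m = -1.344, b = 0.535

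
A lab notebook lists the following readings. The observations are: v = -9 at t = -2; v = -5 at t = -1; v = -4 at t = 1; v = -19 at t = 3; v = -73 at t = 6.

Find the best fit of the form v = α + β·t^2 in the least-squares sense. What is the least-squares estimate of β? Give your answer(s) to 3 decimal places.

β = -1.968

Normal-equation sums: Σ1 = 5, Σt^2 = 51, Σt^2·t^2 = 1395.
Right-hand side: Σv = -110, Σt^2·v = -2844.
So XᵀX·[α, β]ᵀ = Xᵀv: [[5, 51]; [51, 1395]]·[α, β]ᵀ = [-110, -2844]ᵀ.
Δ = 5·1395 − 51² = 4374.
α = ((-110)·1395 − 51·(-2844))/4374 = -467/243; β = (5·(-2844) − 51·(-110))/4374 = -1435/729.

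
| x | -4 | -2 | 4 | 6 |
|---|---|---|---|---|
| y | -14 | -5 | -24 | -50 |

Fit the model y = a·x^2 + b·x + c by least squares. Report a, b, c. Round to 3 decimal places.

a = -1.094, b = -1.298, c = -2.265

MᵀM·[a, b, c]ᵀ = Mᵀy reads: 1824·a + 208·b + 72·c = -2428;  208·a + 72·b + 4·c = -330;  72·a + 4·b + 4·c = -93.
(Σx^2·x^2 = 1824, Σx^2·x = 208, Σx^2 = 72, Σx·x = 72, Σx = 4, Σ1 = 4, Σx^2·y = -2428, Σx·y = -330, Σy = -93.)
Row-reducing yields a = -35/32, b = -353/272, c = -77/34.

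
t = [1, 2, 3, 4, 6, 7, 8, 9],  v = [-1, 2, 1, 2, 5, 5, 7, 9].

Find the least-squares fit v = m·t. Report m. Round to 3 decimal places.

m = 0.831

Normal-equation sums: Σt·t = 260.
Moment sums: Σt·v = 216.
Normal equations: [[260]]·[m]ᵀ = [216]ᵀ.
Hence m = 216 / 260 ≈ 0.830769.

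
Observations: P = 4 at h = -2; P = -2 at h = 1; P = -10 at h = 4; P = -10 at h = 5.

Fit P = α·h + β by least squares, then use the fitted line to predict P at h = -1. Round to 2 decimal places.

The normal system MᵀM·[α, β]ᵀ = MᵀP is [[46, 8]; [8, 4]]·[α, β]ᵀ = [-100, -18]ᵀ.
Eliminating β: 4·(row 1) − 8·(row 2) gives 120·α = 4·(-100) − 8·(-18) = -256, so α = -32/15.
Then β = ((-18) − 8·(-32/15))/4 = -7/30.
At h = -1: P̂ = (-32/15)·(-1) + (-7/30)·(1) = 19/10.

P̂ = 1.90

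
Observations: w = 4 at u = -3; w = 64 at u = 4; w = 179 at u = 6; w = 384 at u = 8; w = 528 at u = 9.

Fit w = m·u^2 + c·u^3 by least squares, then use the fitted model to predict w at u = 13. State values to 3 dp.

Compute the Gram sums: Σu^2·u^2 = 12290, Σu^2·u^3 = 100374, Σu^3·u^3 = 845066.
For Mᵀw: Σu^2·w = 74848, Σu^3·w = 624172.
So MᵀM·[m, c]ᵀ = Mᵀw: [[12290, 100374]; [100374, 845066]]·[m, c]ᵀ = [74848, 624172]ᵀ.
Eliminating c: 845066·(row 1) − 100374·(row 2) gives 310921264·m = 845066·74848 − 100374·624172 = 600859640, so m = 75107455/38865158.
Then c = (624172 − 100374·(75107455/38865158))/845066 = 19785091/38865158.
At u = 13: ŵ = (75107455/38865158)·(169) + (19785091/38865158)·(2197) = 28080502411/19432579.

ŵ = 1445.022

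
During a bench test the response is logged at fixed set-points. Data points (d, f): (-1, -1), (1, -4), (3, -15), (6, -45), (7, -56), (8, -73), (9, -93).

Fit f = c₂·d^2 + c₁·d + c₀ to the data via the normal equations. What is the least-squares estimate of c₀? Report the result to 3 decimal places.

MᵀM·[c₂, c₁, c₀]ᵀ = Mᵀf reads: 14437·c₂ + 1827·c₁ + 241·c₀ = -16709;  1827·c₂ + 241·c₁ + 33·c₀ = -2131;  241·c₂ + 33·c₁ + 7·c₀ = -287.
Solving the 3×3 system (Gaussian elimination) gives c₂ = -2056/2119, c₁ = -2671/2119, c₀ = -3502/2119.

c₀ = -1.653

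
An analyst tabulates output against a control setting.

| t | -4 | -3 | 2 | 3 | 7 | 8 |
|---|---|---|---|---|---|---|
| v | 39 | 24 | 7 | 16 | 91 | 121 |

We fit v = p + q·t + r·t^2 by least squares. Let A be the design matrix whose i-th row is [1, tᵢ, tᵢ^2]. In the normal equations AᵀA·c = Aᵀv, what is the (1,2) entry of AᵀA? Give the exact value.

Row 1 ↔ basis 1, column 2 ↔ basis t, so (AᵀA)_{1,2} = Σᵢ t = (1)·(-4) + (1)·(-3) + (1)·(2) + (1)·(3) + (1)·(7) + (1)·(8) = 13.

13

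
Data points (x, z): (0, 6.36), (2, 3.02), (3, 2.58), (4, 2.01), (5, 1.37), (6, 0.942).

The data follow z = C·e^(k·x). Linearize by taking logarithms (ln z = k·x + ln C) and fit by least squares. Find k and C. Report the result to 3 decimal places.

With ln zᵢ as the transformed response and xᵢ as the regressor:
Sums: Σx = 20.0000, Σ(x)² = 90.0000, Σln z = 4.8563, Σx·ln z = 9.0620.
Normal system: [[90.0000, 20.0000]; [20.0000, 6]]·[k, ln C]ᵀ = [9.0620, 4.8563]ᵀ.
Δ = 90.0000·6 − (20.0000)² = 140.0000; k = (9.0620·6 − 20.0000·4.8563)/140.0000 = -0.30538, ln C = (90.0000·4.8563 − 20.0000·9.0620)/140.0000 = 1.82732, so C = exp(1.82732) = 6.21720.

k = -0.305, C = 6.217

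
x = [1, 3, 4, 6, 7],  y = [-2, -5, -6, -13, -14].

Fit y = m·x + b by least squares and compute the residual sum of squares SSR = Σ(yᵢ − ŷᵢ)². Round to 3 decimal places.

Setting ∂/∂m … = 0 gives: 111·m + 21·b = -217;  21·m + 5·b = -40.
Determinant 111·5 − 21² = 114.
m = ((-217)·5 − 21·(-40))/114 = -245/114; b = (111·(-40) − 21·(-217))/114 = 39/38.
Residuals: -50/57, 8/19, 179/114, -43/38, 1/57; SSR = 535/114.

SSR = 4.693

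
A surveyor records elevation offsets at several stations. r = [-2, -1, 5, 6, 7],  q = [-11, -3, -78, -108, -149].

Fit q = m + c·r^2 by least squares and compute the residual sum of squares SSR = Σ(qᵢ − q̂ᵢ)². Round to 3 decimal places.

Compute the Gram sums: Σ1 = 5, Σr^2 = 115, Σr^2·r^2 = 4339.
For Mᵀq: Σq = -349, Σr^2·q = -13186.
Eliminating c: 4339·(row 1) − 115·(row 2) gives 8470·m = 4339·(-349) − 115·(-13186) = 2079, so m = 27/110.
Then c = ((-13186) − 115·(27/110))/4339 = -67/22.
Residuals: 103/110, -1/5, -116/55, 153/110, -1/55; SSR = 73/10.

SSR = 7.300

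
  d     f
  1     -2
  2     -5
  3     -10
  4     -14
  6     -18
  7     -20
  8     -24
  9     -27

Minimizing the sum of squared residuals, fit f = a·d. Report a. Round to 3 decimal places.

With design matrix M, MᵀM = [[260]] and Mᵀf = [-781]ᵀ.
Hence a = -781 / 260 ≈ -3.00385.

a = -3.004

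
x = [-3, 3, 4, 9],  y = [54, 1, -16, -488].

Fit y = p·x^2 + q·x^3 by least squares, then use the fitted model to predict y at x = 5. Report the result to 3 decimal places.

ŷ = -50.031

Sums needed: Σx^2·x^2 = 6979, Σx^2·x^3 = 60073, Σx^3·x^3 = 536995.
For Mᵀy: Σx^2·y = -39289, Σx^3·y = -358207.
Normal equations: [[6979, 60073]; [60073, 536995]]·[p, q]ᵀ = [-39289, -358207]ᵀ.
Determinant 6979·536995 − 60073² = 138922776.
p = ((-39289)·536995 − 60073·(-358207))/138922776 = 11682571/3858966; q = (6979·(-358207) − 60073·(-39289))/138922776 = -3881071/3858966.
At x = 5: ŷ = (11682571/3858966)·(25) + (-3881071/3858966)·(125) = -96534800/1929483.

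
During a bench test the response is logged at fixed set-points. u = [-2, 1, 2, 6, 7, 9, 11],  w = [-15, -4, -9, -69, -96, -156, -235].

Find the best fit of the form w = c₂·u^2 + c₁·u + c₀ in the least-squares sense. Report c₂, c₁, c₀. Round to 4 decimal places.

From the data, Σu^2·u^2 = 24932, Σu^2·u = 2620, Σu^2 = 296, Σu·u = 296, Σu = 34, Σ1 = 7.
And Σu^2·w = -48359, Σu·w = -5067, Σw = -584.
So XᵀX·[c₂, c₁, c₀]ᵀ = Xᵀw: [[24932, 2620, 296]; [2620, 296, 34]; [296, 34, 7]]·[c₂, c₁, c₀]ᵀ = [-48359, -5067, -584]ᵀ.
Solving the 3×3 system (Gaussian elimination) gives c₂ = -201083/99246, c₁ = 250295/198492, c₀ = -128291/33082.

c₂ = -2.0261, c₁ = 1.2610, c₀ = -3.8780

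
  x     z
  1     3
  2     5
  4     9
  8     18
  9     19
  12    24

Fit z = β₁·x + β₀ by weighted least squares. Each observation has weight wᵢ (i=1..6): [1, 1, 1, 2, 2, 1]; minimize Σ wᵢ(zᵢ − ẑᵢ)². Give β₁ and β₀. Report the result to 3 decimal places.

β₁ = 1.975, β₀ = 1.292

Entries of MᵀWM: Σwᵢ·x·x = 455, Σwᵢ·x = 53, Σwᵢ·1 = 8.
For MᵀWz: Σwᵢ·x·z = 967, Σwᵢ·z = 115.
MᵀWM·[β₁, β₀]ᵀ = MᵀWz becomes [[455, 53]; [53, 8]]·[β₁, β₀]ᵀ = [967, 115]ᵀ.
Eliminating β₀: 8·(row 1) − 53·(row 2) gives 831·β₁ = 8·967 − 53·115 = 1641, so β₁ = 547/277.
Then β₀ = (115 − 53·(547/277))/8 = 358/277.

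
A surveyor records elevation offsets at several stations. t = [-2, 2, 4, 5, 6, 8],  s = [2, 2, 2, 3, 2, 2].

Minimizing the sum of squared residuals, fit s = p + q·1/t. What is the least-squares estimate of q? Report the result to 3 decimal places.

Compute the Gram sums: Σ1 = 6, Σ1/t = 89/120, Σ1/t·1/t = 9301/14400.
For Mᵀs: Σs = 13, Σ1/t·s = 101/60.
Normal equations: [[6, 89/120]; [89/120, 9301/14400]]·[p, q]ᵀ = [13, 101/60]ᵀ.
Eliminating q: (9301/14400)·(row 1) − (89/120)·(row 2) gives (9577/2880)·p = (9301/14400)·13 − (89/120)·(101/60) = 20587/2880, so p = 20587/9577.
Then q = ((101/60) − (89/120)·(20587/9577))/(9301/14400) = 1320/9577.

q = 0.138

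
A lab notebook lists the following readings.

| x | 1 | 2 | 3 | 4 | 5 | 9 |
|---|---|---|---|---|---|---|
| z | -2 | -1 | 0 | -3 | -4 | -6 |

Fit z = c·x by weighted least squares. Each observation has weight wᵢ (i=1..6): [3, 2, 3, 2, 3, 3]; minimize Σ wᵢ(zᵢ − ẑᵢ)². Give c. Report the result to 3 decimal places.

The normal system AᵀWA·[c]ᵀ = AᵀWz is [[388]]·[c]ᵀ = [-256]ᵀ.
c = (-256)/388 = -0.659794.

c = -0.660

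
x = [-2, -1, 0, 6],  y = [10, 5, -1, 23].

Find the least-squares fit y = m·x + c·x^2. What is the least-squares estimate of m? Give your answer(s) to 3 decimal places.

From the data, Σx·x = 41, Σx·x^2 = 207, Σx^2·x^2 = 1313.
Moment sums: Σx·y = 113, Σx^2·y = 873.
det = 41·1313 − 207² = 10984.
m = (113·1313 − 207·873)/10984 = -16171/5492; c = (41·873 − 207·113)/10984 = 6201/5492.

m = -2.944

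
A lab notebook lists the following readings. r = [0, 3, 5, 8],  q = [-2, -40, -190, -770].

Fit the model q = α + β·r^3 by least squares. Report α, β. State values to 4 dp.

α = -1.1774, β = -1.5019

Setting ∂/∂α … = 0 gives: 4·α + 664·β = -1002;  664·α + 278498·β = -419070.
(Σ1 = 4, Σr^3 = 664, Σr^3·r^3 = 278498, Σq = -1002, Σr^3·q = -419070.)
Determinant 4·278498 − 664² = 673096.
α = ((-1002)·278498 − 664·(-419070))/673096 = -198129/168274; β = (4·(-419070) − 664·(-1002))/673096 = -126369/84137.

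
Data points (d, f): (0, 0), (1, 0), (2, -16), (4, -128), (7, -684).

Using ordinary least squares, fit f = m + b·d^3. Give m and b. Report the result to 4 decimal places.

m = 0.4611, b = -1.9959

Normal-equation sums: Σ1 = 5, Σd^3 = 416, Σd^3·d^3 = 121810.
Right-hand side: Σf = -828, Σd^3·f = -242932.
Determinant 5·121810 − 416² = 435994.
m = ((-828)·121810 − 416·(-242932))/435994 = 7732/16769; b = (5·(-242932) − 416·(-828))/435994 = -435106/217997.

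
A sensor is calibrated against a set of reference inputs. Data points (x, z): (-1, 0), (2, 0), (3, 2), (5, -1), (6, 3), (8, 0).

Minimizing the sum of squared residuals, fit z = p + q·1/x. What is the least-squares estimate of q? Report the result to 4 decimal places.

q = 0.5256

Compute the Gram sums: Σ1 = 6, Σ1/x = 13/40, Σ1/x·1/x = 20801/14400.
For Aᵀz: Σz = 4, Σ1/x·z = 29/30.
Δ = 6·(20801/14400) − (13/40)² = 8219/960.
p = (4·(20801/14400) − (13/40)·(29/30))/(8219/960) = 15736/24657; q = (6·(29/30) − (13/40)·4)/(8219/960) = 4320/8219.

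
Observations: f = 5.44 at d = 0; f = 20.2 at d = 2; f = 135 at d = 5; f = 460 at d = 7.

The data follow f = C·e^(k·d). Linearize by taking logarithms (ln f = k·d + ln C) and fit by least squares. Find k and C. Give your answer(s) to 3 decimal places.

k = 0.634, C = 5.560

Taking logs, ln f = k·d + ln C, so regress ln f on d.
Over the data: Σd = 14.0000, Σ(d)² = 78.0000, Σln f = 15.7360, Σd·ln f = 73.4563.
Normal system: [[78.0000, 14.0000]; [14.0000, 4]]·[k, ln C]ᵀ = [73.4563, 15.7360]ᵀ.
Δ = 78.0000·4 − (14.0000)² = 116.0000; k = (73.4563·4 − 14.0000·15.7360)/116.0000 = 0.63381, ln C = (78.0000·15.7360 − 14.0000·73.4563)/116.0000 = 1.71566, so C = exp(1.71566) = 5.56034.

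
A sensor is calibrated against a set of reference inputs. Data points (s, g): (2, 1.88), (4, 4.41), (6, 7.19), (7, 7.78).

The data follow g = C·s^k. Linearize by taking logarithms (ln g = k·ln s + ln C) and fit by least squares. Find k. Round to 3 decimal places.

k = 1.163

With ln gᵢ as the transformed response and ln sᵢ as the regressor:
XᵀX = [[9.3992, 5.8171]; [5.8171, 4]], rhs = [10.0214, 6.1394]ᵀ  (here Σln s = 5.8171, Σ(ln s)² = 9.3992, Σln g = 6.1394, Σln s·ln g = 10.0214).
Slope k = (n·Σln s·ln g − Σln s·Σln g)/(n·Σ(ln s)² − (Σln s)²) = (4·10.0214 − 5.8171·6.1394)/3.7582 = 1.16334; ln C = (Σln g − k·Σln s)/n = -0.15697.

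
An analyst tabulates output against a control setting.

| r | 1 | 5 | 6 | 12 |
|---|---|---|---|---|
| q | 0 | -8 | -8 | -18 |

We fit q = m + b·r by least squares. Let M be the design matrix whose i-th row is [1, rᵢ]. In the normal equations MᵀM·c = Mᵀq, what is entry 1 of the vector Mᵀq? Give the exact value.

-34

Entry 1 ↔ basis 1, so (Mᵀq)_{1} = Σᵢ qᵢ = (1)·(0) + (1)·(-8) + (1)·(-8) + (1)·(-18) = -34.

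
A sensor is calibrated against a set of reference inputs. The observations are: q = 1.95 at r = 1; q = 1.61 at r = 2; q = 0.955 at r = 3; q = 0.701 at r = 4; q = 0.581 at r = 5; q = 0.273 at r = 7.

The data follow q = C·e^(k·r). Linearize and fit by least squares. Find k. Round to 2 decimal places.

Taking logs, ln q = k·r + ln C, so regress ln q on r.
Over the data: Σr = 22.0000, Σ(r)² = 104.0000, Σln q = -1.0985, Σr·ln q = -11.7418.
Normal system: [[104.0000, 22.0000]; [22.0000, 6]]·[k, ln C]ᵀ = [-11.7418, -1.0985]ᵀ.
Δ = 104.0000·6 − (22.0000)² = 140.0000; k = (-11.7418·6 − 22.0000·-1.0985)/140.0000 = -0.33060, ln C = (104.0000·-1.0985 − 22.0000·-11.7418)/140.0000 = 1.02910.

k = -0.33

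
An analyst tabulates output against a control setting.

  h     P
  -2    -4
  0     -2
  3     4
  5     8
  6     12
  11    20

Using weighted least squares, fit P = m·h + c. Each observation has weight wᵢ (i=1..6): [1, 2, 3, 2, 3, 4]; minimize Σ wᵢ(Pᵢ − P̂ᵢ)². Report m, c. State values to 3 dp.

m = 1.961, c = -1.259

Normal-equation sums: Σwᵢ·h·h = 673, Σwᵢ·h = 79, Σwᵢ·1 = 15.
For AᵀWP: Σwᵢ·h·P = 1220, Σwᵢ·P = 136.
So AᵀWA·[m, c]ᵀ = AᵀWP: [[673, 79]; [79, 15]]·[m, c]ᵀ = [1220, 136]ᵀ.
Eliminating c: 15·(row 1) − 79·(row 2) gives 3854·m = 15·1220 − 79·136 = 7556, so m = 3778/1927.
Then c = (136 − 79·(3778/1927))/15 = -2426/1927.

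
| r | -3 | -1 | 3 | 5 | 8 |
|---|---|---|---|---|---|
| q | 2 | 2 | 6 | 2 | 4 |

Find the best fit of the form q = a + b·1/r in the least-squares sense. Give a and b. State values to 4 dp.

From the data, Σ1 = 5, Σ1/r = -27/40, Σ1/r·1/r = 18401/14400.
Right-hand side: Σq = 16, Σ1/r·q = 7/30.
Normal equations: [[5, -27/40]; [-27/40, 18401/14400]]·[a, b]ᵀ = [16, 7/30]ᵀ.
Determinant 5·(18401/14400) − (-27/40)² = 21361/3600.
a = (16·(18401/14400) − (-27/40)·(7/30))/(21361/3600) = 74171/21361; b = (5·(7/30) − (-27/40)·16)/(21361/3600) = 43080/21361.

a = 3.4723, b = 2.0168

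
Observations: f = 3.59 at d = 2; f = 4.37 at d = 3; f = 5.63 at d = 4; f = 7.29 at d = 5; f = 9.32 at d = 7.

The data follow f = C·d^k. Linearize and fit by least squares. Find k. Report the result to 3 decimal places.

With ln fᵢ as the transformed response and ln dᵢ as the regressor:
Σln d = 6.7334, Σ(ln d)² = 9.9861, Σln f = 8.6997, Σln d·ln f = 12.4426.
Equations: 9.9861·k + 6.7334·ln C = 12.4426;  6.7334·k + 5·ln C = 8.6997.
Δ = 9.9861·5 − (6.7334)² = 4.5917; k = (12.4426·5 − 6.7334·8.6997)/4.5917 = 0.79149, ln C = (9.9861·8.6997 − 6.7334·12.4426)/4.5917 = 0.67406.

k = 0.791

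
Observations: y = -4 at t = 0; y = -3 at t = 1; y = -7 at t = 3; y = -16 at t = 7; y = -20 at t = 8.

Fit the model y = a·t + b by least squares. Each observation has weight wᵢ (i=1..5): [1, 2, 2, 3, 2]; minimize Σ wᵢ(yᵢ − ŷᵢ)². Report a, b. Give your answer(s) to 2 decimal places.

a = -2.16, b = -1.47

Entries of XᵀWX: Σwᵢ·t·t = 295, Σwᵢ·t = 45, Σwᵢ·1 = 10.
For XᵀWy: Σwᵢ·t·y = -704, Σwᵢ·y = -112.
XᵀWX·[a, b]ᵀ = XᵀWy becomes [[295, 45]; [45, 10]]·[a, b]ᵀ = [-704, -112]ᵀ.
Eliminating b: 10·(row 1) − 45·(row 2) gives 925·a = 10·(-704) − 45·(-112) = -2000, so a = -80/37.
Then b = ((-112) − 45·(-80/37))/10 = -272/185.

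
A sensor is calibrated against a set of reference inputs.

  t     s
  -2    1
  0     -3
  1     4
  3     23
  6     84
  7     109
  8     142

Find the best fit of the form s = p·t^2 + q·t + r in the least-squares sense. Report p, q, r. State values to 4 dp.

p = 1.9099, q = 2.6344, r = -1.7011

Setting ∂/∂p … = 0 gives: 7891·p + 1091·q + 163·r = 17668;  1091·p + 163·q + 23·r = 2474;  163·p + 23·q + 7·r = 360.
Row-reducing yields p = 4601/2409, q = 38077/14454, r = -24587/14454.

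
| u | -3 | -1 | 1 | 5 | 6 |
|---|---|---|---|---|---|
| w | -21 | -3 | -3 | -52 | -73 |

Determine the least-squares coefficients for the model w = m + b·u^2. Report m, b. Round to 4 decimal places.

m = -1.6030, b = -1.9998

Normal-equation sums: Σ1 = 5, Σu^2 = 72, Σu^2·u^2 = 2004.
Moment sums: Σw = -152, Σu^2·w = -4123.
AᵀA·[m, b]ᵀ = Aᵀw becomes [[5, 72]; [72, 2004]]·[m, b]ᵀ = [-152, -4123]ᵀ.
det = 5·2004 − 72² = 4836.
m = ((-152)·2004 − 72·(-4123))/4836 = -646/403; b = (5·(-4123) − 72·(-152))/4836 = -9671/4836.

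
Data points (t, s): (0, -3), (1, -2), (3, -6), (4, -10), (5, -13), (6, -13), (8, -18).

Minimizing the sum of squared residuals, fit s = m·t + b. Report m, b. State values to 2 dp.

From the data, Σt·t = 151, Σt = 27, Σ1 = 7.
And Σt·s = -347, Σs = -65.
Eliminating b: 7·(row 1) − 27·(row 2) gives 328·m = 7·(-347) − 27·(-65) = -674, so m = -337/164.
Then b = ((-65) − 27·(-337/164))/7 = -223/164.

m = -2.05, b = -1.36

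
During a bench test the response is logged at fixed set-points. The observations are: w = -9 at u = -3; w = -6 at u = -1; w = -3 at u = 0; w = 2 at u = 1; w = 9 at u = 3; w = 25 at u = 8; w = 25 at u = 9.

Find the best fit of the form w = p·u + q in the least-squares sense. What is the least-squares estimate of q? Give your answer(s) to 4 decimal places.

q = -1.3672

From the data, Σu·u = 165, Σu = 17, Σ1 = 7.
And Σu·w = 487, Σw = 43.
So MᵀM·[p, q]ᵀ = Mᵀw: [[165, 17]; [17, 7]]·[p, q]ᵀ = [487, 43]ᵀ.
Eliminating q: 7·(row 1) − 17·(row 2) gives 866·p = 7·487 − 17·43 = 2678, so p = 1339/433.
Then q = (43 − 17·(1339/433))/7 = -592/433.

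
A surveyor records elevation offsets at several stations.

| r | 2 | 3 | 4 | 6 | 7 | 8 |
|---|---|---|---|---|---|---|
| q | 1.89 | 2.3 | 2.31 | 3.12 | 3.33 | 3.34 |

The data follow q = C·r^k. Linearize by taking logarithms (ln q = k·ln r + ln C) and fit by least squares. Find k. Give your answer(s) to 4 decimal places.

Let Y = ln q. Fitting Y = k·ln r + ln C by least squares:
Σln r = 8.9952, Σ(ln r)² = 14.9303, Σln q = 5.8535, Σln r·ln q = 9.4043.
Equations: 14.9303·k + 8.9952·ln C = 9.4043;  8.9952·k + 6·ln C = 5.8535.
Slope k = (n·Σln r·ln q − Σln r·Σln q)/(n·Σ(ln r)² − (Σln r)²) = (6·9.4043 − 8.9952·5.8535)/8.6686 = 0.43520; ln C = (Σln q − k·Σln r)/n = 0.32314.

k = 0.4352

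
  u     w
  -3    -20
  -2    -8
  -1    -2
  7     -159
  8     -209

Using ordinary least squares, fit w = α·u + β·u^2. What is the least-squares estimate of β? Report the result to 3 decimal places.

β = -2.988

With design matrix X, XᵀX = [[127, 819]; [819, 6595]] and Xᵀw = [-2707, -21381]ᵀ.
det = 127·6595 − 819² = 166804.
α = ((-2707)·6595 − 819·(-21381))/166804 = -170813/83402; β = (127·(-21381) − 819·(-2707))/166804 = -249177/83402.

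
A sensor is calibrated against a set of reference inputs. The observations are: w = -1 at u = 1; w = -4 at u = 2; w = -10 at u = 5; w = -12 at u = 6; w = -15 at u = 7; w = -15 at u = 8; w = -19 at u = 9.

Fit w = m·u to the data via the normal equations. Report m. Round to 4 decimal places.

m = -2.0269

Normal-equation sums: Σu·u = 260.
Right-hand side: Σu·w = -527.
So AᵀA·[m]ᵀ = Aᵀw: [[260]]·[m]ᵀ = [-527]ᵀ.
m = (-527)/260 = -2.02692.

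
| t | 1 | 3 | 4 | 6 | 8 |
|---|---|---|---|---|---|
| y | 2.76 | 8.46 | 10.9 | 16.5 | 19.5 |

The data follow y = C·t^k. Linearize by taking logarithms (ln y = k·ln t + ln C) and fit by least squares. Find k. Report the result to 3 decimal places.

k = 0.958

Let Y = ln y. Fitting Y = k·ln t + ln C by least squares:
XᵀX = [[10.6632, 6.3561]; [6.3561, 5]], rhs = [16.8572, 11.3131]ᵀ  (here Σln t = 6.3561, Σ(ln t)² = 10.6632, Σln y = 11.3131, Σln t·ln y = 16.8572).
Slope k = (n·Σln t·ln y − Σln t·Σln y)/(n·Σ(ln t)² − (Σln t)²) = (5·16.8572 − 6.3561·11.3131)/12.9161 = 0.95839; ln C = (Σln y − k·Σln t)/n = 1.04430.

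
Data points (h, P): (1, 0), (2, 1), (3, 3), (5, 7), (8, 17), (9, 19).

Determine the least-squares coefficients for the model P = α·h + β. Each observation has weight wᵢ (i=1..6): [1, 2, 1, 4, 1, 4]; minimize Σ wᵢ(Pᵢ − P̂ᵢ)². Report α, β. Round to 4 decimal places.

The normal equations are: 506·α + 72·β = 973;  72·α + 13·β = 126.
(Σwᵢ·h·h = 506, Σwᵢ·h = 72, Σwᵢ·1 = 13, Σwᵢ·h·P = 973, Σwᵢ·P = 126.)
Determinant 506·13 − 72² = 1394.
α = (973·13 − 72·126)/1394 = 3577/1394; β = (506·126 − 72·973)/1394 = -3150/697.

α = 2.5660, β = -4.5194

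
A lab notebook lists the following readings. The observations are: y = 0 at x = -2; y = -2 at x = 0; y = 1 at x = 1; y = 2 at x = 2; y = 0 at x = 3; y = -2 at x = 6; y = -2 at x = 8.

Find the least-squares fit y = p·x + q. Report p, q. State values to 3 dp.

p = -0.213, q = 0.120

Setting ∂/∂p … = 0 gives: 118·p + 18·q = -23;  18·p + 7·q = -3.
(Σx·x = 118, Σx = 18, Σ1 = 7, Σx·y = -23, Σy = -3.)
Determinant 118·7 − 18² = 502.
p = ((-23)·7 − 18·(-3))/502 = -107/502; q = (118·(-3) − 18·(-23))/502 = 30/251.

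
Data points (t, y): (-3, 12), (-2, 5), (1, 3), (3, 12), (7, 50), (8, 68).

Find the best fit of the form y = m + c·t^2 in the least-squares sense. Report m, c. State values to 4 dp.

Entries of MᵀM: Σ1 = 6, Σt^2 = 136, Σt^2·t^2 = 6676.
And Σy = 150, Σt^2·y = 7041.
So MᵀM·[m, c]ᵀ = Mᵀy: [[6, 136]; [136, 6676]]·[m, c]ᵀ = [150, 7041]ᵀ.
det = 6·6676 − 136² = 21560.
m = (150·6676 − 136·7041)/21560 = 498/245; c = (6·7041 − 136·150)/21560 = 993/980.

m = 2.0327, c = 1.0133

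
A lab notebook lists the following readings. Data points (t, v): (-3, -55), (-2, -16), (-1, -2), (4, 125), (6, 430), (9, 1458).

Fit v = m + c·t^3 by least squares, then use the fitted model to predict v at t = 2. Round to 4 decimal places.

v̂ = 14.8637

Compute the Gram sums: Σ1 = 6, Σt^3 = 973, Σt^3·t^3 = 582987.
For Aᵀv: Σv = 1940, Σt^3·v = 1165377.
Eliminating c: 582987·(row 1) − 973·(row 2) gives 2551193·m = 582987·1940 − 973·1165377 = -2917041, so m = -2917041/2551193.
Then c = (1165377 − 973·(-2917041/2551193))/582987 = 5104642/2551193.
At t = 2: v̂ = (-2917041/2551193)·(1) + (5104642/2551193)·(8) = 37920095/2551193.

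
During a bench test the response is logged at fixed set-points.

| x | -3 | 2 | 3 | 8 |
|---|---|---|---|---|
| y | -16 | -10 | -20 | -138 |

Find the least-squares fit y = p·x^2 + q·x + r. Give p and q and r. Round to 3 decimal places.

p = -2.067, q = -0.749, r = 0.305

With design matrix M, MᵀM = [[4274, 520, 86]; [520, 86, 10]; [86, 10, 4]] and Mᵀy = [-9196, -1136, -184]ᵀ.
Row-reducing yields p = -31/15, q = -137/183, r = 93/305.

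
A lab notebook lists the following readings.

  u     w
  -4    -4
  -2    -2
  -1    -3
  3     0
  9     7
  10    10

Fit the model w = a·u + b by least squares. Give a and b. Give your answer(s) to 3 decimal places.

The normal system MᵀM·[a, b]ᵀ = Mᵀw is [[211, 15]; [15, 6]]·[a, b]ᵀ = [186, 8]ᵀ.
Eliminating b: 6·(row 1) − 15·(row 2) gives 1041·a = 6·186 − 15·8 = 996, so a = 332/347.
Then b = (8 − 15·(332/347))/6 = -1102/1041.

a = 0.957, b = -1.059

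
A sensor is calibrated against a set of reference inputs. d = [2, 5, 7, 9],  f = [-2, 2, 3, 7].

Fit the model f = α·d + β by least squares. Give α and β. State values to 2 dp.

α = 1.21, β = -4.49

Sums needed: Σd·d = 159, Σd = 23, Σ1 = 4.
Right-hand side: Σd·f = 90, Σf = 10.
Normal equations: [[159, 23]; [23, 4]]·[α, β]ᵀ = [90, 10]ᵀ.
Δ = 159·4 − 23² = 107.
α = (90·4 − 23·10)/107 = 130/107; β = (159·10 − 23·90)/107 = -480/107.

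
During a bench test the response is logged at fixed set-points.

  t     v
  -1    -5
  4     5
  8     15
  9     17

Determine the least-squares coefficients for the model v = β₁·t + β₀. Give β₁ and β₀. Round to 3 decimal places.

β₁ = 2.226, β₀ = -3.129

Compute the Gram sums: Σt·t = 162, Σt = 20, Σ1 = 4.
Right-hand side: Σt·v = 298, Σv = 32.
So AᵀA·[β₁, β₀]ᵀ = Aᵀv: [[162, 20]; [20, 4]]·[β₁, β₀]ᵀ = [298, 32]ᵀ.
Eliminating β₀: 4·(row 1) − 20·(row 2) gives 248·β₁ = 4·298 − 20·32 = 552, so β₁ = 69/31.
Then β₀ = (32 − 20·(69/31))/4 = -97/31.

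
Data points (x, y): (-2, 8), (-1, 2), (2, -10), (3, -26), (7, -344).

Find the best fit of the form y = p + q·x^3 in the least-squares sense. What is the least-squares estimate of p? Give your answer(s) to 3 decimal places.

The normal system AᵀA·[p, q]ᵀ = Aᵀy is [[5, 369]; [369, 118507]]·[p, q]ᵀ = [-370, -118840]ᵀ.
Determinant 5·118507 − 369² = 456374.
p = ((-370)·118507 − 369·(-118840))/456374 = 2185/228187; q = (5·(-118840) − 369·(-370))/456374 = -228835/228187.

p = 0.010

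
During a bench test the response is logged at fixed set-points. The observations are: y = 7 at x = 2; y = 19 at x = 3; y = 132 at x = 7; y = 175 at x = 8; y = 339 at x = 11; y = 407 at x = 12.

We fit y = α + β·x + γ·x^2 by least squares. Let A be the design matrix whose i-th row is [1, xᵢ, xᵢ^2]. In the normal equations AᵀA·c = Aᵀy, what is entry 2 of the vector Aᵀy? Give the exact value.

11008

Entry 2 ↔ basis x, so (Aᵀy)_{2} = Σᵢ (x)·yᵢ = (2)·(7) + (3)·(19) + (7)·(132) + (8)·(175) + (11)·(339) + (12)·(407) = 11008.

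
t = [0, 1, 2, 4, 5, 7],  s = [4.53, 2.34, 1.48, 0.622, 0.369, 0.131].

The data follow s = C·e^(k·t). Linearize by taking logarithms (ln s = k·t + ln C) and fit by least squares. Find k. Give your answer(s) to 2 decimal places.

Taking logs, ln s = k·t + ln C, so regress ln s on t.
Σt = 19.0000, Σ(t)² = 95.0000, Σln s = -0.7514, Σt·ln s = -19.4777.
Normal system: [[95.0000, 19.0000]; [19.0000, 6]]·[k, ln C]ᵀ = [-19.4777, -0.7514]ᵀ.
Δ = 95.0000·6 − (19.0000)² = 209.0000; k = (-19.4777·6 − 19.0000·-0.7514)/209.0000 = -0.49086, ln C = (95.0000·-0.7514 − 19.0000·-19.4777)/209.0000 = 1.42915.

k = -0.49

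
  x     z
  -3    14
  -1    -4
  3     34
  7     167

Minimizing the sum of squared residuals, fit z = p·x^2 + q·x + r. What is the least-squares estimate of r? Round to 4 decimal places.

r = -3.2629

Normal-equation sums: Σx^2·x^2 = 2564, Σx^2·x = 342, Σx^2 = 68, Σx·x = 68, Σx = 6, Σ1 = 4.
Moment sums: Σx^2·z = 8611, Σx·z = 1233, Σz = 211.
AᵀA·[p, q, r]ᵀ = Aᵀz becomes [[2564, 342, 68]; [342, 68, 6]; [68, 6, 4]]·[p, q, r]ᵀ = [8611, 1233, 211]ᵀ.
Row-reducing yields p = 9557/3184, q = 1323/398, r = -10389/3184.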